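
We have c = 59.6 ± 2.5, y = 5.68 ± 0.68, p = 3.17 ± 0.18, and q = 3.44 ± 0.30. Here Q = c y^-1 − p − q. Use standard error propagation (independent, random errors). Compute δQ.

Let w = c·y^-1 = 10.5. δw/w = √((1·δc/c)² + (-1·δy/y)²) = √(0.00176 + 0.0143) = 0.127, so δw = 1.33.
Q = w − p − q: δQ = √(δw² + δp² + δq²) = √(1.77 + 0.0324 + 0.0900) = 1.38

1.38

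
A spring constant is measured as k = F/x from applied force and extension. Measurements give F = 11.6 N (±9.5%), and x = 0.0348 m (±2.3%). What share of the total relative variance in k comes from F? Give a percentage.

(δk/k)² = (1·δF/F)² + (-1·δx/x)²
  F term: (1×0.0950)² = 0.00902
  x term: (-1×0.0230)² = 0.000529
Total = 0.00955. Share from F = 0.00902/0.00955 = 0.945.

94.5%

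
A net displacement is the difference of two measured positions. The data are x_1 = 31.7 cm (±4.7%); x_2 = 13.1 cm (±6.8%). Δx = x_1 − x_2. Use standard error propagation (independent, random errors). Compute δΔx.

Absolute uncertainties add in quadrature for a linear combination:
  (δx_1)² = 2.22;  (δx_2)² = 0.794
δΔx = √(3.01) = 1.74 cm

1.74 cm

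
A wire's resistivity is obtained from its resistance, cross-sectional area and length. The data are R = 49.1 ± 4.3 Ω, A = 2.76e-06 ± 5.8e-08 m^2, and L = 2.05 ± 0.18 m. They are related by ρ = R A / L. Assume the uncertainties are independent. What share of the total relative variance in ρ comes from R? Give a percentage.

48.5%

(δρ/ρ)² = (1·δR/R)² + (1·δA/A)² + (-1·δL/L)²
  R term: (1×0.0876)² = 0.00767
  A term: (1×0.0210)² = 0.000442
  L term: (-1×0.0878)² = 0.00771
Total = 0.0158. Share from R = 0.00767/0.0158 = 0.485.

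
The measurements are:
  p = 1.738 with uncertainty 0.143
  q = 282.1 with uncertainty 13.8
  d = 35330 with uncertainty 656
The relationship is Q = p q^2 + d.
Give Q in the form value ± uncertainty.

173600 ± 17700

Let w = p·q^2 = 138300. δw/w = √((1·δp/p)² + (2·δq/q)²) = √(0.00677 + 0.00957) = 0.128, so δw = 17700.
Q = w + d: δQ = √(δw² + δd²) = √(3.13e+08 + 4.3e+05) = 17700
Q = 173600.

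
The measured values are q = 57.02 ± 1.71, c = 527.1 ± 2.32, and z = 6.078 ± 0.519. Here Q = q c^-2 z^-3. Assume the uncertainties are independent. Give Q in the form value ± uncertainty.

Since Q is a product/quotient, work with relative uncertainties:
  (1·δq/q)² = (1×0.0300)² = 0.000899;  (-2·δc/c)² = (-2×0.00440)² = 7.75e-05;  (-3·δz/z)² = (-3×0.0854)² = 0.0656
δQ/Q = √(0.0666) = 0.258
Q = 9.14e-07, so δQ = 0.258 × 9.14e-07 = 2.36e-07.

(9.140 ± 2.36) × 10^-7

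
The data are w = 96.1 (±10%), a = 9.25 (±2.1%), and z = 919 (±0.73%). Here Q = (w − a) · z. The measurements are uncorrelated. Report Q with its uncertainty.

79800 ± 8850

Let u = w − a = 86.8. δu = √(δw² + δa²) = √(92.4 + 0.0377) = 9.61, so δu/u = 0.111.
Q is then a monomial in u, z:
δQ/Q = √((δu/u)² + (1·δz/z)²) = √(0.0122 + 5.33e-05) = 0.111
Q = 79800, so δQ = 0.111 × 79800 = 8850.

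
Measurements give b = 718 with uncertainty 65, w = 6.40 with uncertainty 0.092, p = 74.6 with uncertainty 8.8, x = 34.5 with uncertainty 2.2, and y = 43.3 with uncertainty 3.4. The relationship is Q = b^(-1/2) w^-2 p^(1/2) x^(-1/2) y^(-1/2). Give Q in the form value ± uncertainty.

Relative error in a monomial: (δQ/Q)² = Σ (nᵢ · δxᵢ/xᵢ)².
  (−½·δb/b)² = (-0.5×0.0905)² = 0.00205;  (-2·δw/w)² = (-2×0.0144)² = 0.000827;  (½·δp/p)² = (0.5×0.118)² = 0.00348;  (−½·δx/x)² = (-0.5×0.0638)² = 0.00102;  (−½·δy/y)² = (-0.5×0.0785)² = 0.00154
δQ/Q = √(0.00891) = 0.0944
Q = 0.000204, so δQ = 0.0944 × 0.000204 = 1.92e-05.

(2.04 ± 0.192) × 10^-4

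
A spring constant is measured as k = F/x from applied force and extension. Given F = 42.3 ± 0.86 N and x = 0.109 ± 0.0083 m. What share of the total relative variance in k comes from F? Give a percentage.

6.65%

(δk/k)² = (1·δF/F)² + (-1·δx/x)²
  F term: (1×0.0203)² = 0.000413
  x term: (-1×0.0761)² = 0.00580
Total = 0.00621. Share from F = 0.000413/0.00621 = 0.0665.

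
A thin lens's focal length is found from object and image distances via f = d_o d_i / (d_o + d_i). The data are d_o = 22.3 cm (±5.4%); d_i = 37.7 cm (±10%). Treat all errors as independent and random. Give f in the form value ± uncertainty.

14.0 ± 0.705 cm

∂f/∂d_o = (d_i/(d_o+d_i))² = 0.395;  ∂f/∂d_i = (d_o/(d_o+d_i))² = 0.138
δf = √((∂f/∂d_o · δd_o)² + (∂f/∂d_i · δd_i)²) = √(0.226 + 0.271) = 0.705 cm
f = 14.0 cm.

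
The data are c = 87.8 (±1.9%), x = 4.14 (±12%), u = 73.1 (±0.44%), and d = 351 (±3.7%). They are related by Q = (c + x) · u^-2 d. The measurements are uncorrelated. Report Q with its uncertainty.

Let w = c + x = 91.9. δw = √(δc² + δx²) = √(2.78 + 0.247) = 1.74, so δw/w = 0.0189.
Q is then a monomial in w, u, d:
δQ/Q = √((δw/w)² + (-2·δu/u)² + (1·δd/d)²) = √(0.000358 + 7.74e-05 + 0.00137) = 0.0425
Q = 6.04, so δQ = 0.0425 × 6.04 = 0.257.

6.04 ± 0.257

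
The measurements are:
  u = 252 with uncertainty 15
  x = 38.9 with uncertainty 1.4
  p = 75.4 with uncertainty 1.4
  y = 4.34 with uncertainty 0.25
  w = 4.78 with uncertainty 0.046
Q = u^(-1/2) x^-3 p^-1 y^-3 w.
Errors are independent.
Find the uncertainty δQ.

Q is a product of powers, so relative uncertainties combine in quadrature:
  (−½·δu/u)² = (-0.5×0.0595)² = 0.000886;  (-3·δx/x)² = (-3×0.0360)² = 0.0117;  (-1·δp/p)² = (-1×0.0186)² = 0.000345;  (-3·δy/y)² = (-3×0.0576)² = 0.0299;  (1·δw/w)² = (1×0.00962)² = 9.26e-05
δQ/Q = √(0.0428) = 0.207
Q = 8.3e-10, so δQ = 0.207 × 8.3e-10 = 1.72e-10.

1.72e-10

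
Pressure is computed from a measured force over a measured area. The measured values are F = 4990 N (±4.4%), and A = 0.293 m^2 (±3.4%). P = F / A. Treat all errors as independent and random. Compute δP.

P is a product of powers, so relative uncertainties combine in quadrature:
  (1·δF/F)² = (1×0.0440)² = 0.00194;  (-1·δA/A)² = (-1×0.0340)² = 0.00116
δP/P = √(0.00309) = 0.0556
P = 17000 Pa, so δP = 0.0556 × 17000 = 947 Pa.

947 Pa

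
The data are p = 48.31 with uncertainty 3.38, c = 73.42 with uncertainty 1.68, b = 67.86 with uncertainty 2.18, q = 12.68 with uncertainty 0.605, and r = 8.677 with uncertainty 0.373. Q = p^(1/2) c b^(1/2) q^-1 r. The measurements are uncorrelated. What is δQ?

Each factor contributes (exponent × relative error)² to (δQ/Q)²:
  (½·δp/p)² = (0.5×0.0700)² = 0.00122;  (1·δc/c)² = (1×0.0229)² = 0.000524;  (½·δb/b)² = (0.5×0.0321)² = 0.000258;  (-1·δq/q)² = (-1×0.0477)² = 0.00228;  (1·δr/r)² = (1×0.0430)² = 0.00185
δQ/Q = √(0.00613) = 0.0783
Q = 2877, so δQ = 0.0783 × 2877 = 225.

225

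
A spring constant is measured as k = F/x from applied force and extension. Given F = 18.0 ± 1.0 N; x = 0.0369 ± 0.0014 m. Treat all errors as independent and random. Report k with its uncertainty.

488 ± 32.8 N/m

k is a product of powers, so relative uncertainties combine in quadrature:
  (1·δF/F)² = (1×0.0556)² = 0.00309;  (-1·δx/x)² = (-1×0.0379)² = 0.00144
δk/k = √(0.00453) = 0.0673
k = 488 N/m, so δk = 0.0673 × 488 = 32.8 N/m.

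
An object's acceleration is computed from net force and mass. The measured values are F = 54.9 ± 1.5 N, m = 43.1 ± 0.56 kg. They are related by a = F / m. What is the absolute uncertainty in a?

Each factor contributes (exponent × relative error)² to (δa/a)²:
  (1·δF/F)² = (1×0.0273)² = 0.000747;  (-1·δm/m)² = (-1×0.0130)² = 0.000169
δa/a = √(0.000915) = 0.0303
a = 1.27 m/s^2, so δa = 0.0303 × 1.27 = 0.0385 m/s^2.

0.0385 m/s^2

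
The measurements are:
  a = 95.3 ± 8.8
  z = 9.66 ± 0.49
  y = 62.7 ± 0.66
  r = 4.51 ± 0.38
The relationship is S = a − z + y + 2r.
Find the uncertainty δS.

S is a linear combination, so absolute uncertainties add in quadrature:
  (δa)² = 77.4;  (δz)² = 0.240;  (δy)² = 0.436;  (2·δr)² = 0.578
δS = √(78.7) = 8.87

8.87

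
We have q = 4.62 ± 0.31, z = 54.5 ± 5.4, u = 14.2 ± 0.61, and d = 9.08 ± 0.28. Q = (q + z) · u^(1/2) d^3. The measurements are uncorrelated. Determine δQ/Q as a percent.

Let w = q + z = 59.1. δw = √(δq² + δz²) = √(0.0961 + 29.2) = 5.41, so δw/w = 0.0915.
Q is then a monomial in w, u, d:
δQ/Q = √((δw/w)² + (½·δu/u)² + (3·δd/d)²) = √(0.00837 + 0.000461 + 0.00856) = 0.132

13.2%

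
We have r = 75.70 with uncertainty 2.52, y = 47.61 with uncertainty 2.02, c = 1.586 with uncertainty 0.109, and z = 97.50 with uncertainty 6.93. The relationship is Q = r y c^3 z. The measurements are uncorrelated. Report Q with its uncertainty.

Products/powers → add relative errors in quadrature, weighted by exponent:
  (1·δr/r)² = (1×0.0333)² = 0.00111;  (1·δy/y)² = (1×0.0424)² = 0.00180;  (3·δc/c)² = (3×0.0687)² = 0.0425;  (1·δz/z)² = (1×0.0711)² = 0.00505
δQ/Q = √(0.0505) = 0.225
Q = 1.402e+06, so δQ = 0.225 × 1.402e+06 = 3.15e+05.

(1.402 ± 0.315) × 10^6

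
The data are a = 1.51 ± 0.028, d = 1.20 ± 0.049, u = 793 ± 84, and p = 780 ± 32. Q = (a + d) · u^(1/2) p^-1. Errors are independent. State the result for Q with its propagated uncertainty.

Let w = a + d = 2.71. δw = √(δa² + δd²) = √(0.000784 + 0.00240) = 0.0564, so δw/w = 0.0208.
Q is then a monomial in w, u, p:
δQ/Q = √((δw/w)² + (½·δu/u)² + (-1·δp/p)²) = √(0.000434 + 0.00281 + 0.00168) = 0.0702
Q = 0.0978, so δQ = 0.0702 × 0.0978 = 0.00686.

0.0978 ± 0.00686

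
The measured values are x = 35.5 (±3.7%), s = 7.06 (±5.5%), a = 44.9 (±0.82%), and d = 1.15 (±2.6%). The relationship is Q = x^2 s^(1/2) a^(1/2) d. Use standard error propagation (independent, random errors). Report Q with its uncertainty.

25800 ± 2150

Each factor contributes (exponent × relative error)² to (δQ/Q)²:
  (2·δx/x)² = (2×0.0370)² = 0.00548;  (½·δs/s)² = (0.5×0.0550)² = 0.000756;  (½·δa/a)² = (0.5×0.00820)² = 1.68e-05;  (1·δd/d)² = (1×0.0260)² = 0.000676
δQ/Q = √(0.00693) = 0.0832
Q = 25800, so δQ = 0.0832 × 25800 = 2150.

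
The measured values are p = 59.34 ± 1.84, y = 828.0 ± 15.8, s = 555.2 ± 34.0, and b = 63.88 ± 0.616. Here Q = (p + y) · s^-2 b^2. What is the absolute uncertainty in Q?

1.47

Let u = p + y = 887.3. δu = √(δp² + δy²) = √(3.39 + 250) = 15.9, so δu/u = 0.0179.
Q is then a monomial in u, s, b:
δQ/Q = √((δu/u)² + (-2·δs/s)² + (2·δb/b)²) = √(0.000321 + 0.0150 + 0.000372) = 0.125
Q = 11.75, so δQ = 0.125 × 11.75 = 1.47.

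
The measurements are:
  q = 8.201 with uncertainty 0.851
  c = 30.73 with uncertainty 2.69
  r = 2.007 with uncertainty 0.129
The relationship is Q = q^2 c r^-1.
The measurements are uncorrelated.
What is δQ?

For a monomial Q ∝ q^2, c, r^-1, fractional errors add in quadrature:
  (2·δq/q)² = (2×0.104)² = 0.0431;  (1·δc/c)² = (1×0.0875)² = 0.00766;  (-1·δr/r)² = (-1×0.0643)² = 0.00413
δQ/Q = √(0.0549) = 0.234
Q = 1030, so δQ = 0.234 × 1030 = 241.

241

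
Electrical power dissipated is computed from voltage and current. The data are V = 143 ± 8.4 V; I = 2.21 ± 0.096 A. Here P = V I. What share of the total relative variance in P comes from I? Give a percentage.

35.4%

(δP/P)² = (1·δV/V)² + (1·δI/I)²
  V term: (1×0.0587)² = 0.00345
  I term: (1×0.0434)² = 0.00189
Total = 0.00534. Share from I = 0.00189/0.00534 = 0.354.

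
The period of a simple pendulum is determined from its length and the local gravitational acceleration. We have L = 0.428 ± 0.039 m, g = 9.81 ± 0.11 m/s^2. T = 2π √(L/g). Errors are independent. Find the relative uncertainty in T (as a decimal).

0.0459

Since T is a product/quotient, work with relative uncertainties:
  (½·δL/L)² = (0.5×0.0911)² = 0.00208;  (−½·δg/g)² = (-0.5×0.0112)² = 3.14e-05
δT/T = √(0.00211) = 0.0459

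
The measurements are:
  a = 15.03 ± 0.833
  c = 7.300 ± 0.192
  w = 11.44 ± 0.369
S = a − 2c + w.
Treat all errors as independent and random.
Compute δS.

Absolute uncertainties add in quadrature for a linear combination:
  (δa)² = 0.694;  (2·δc)² = 0.147;  (δw)² = 0.136
δS = √(0.978) = 0.989

0.989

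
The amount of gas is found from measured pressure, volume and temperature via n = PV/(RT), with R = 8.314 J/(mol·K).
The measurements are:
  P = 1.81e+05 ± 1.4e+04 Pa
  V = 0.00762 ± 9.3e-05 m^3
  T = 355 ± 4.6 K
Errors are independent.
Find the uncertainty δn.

0.0371 mol

Products/powers → add relative errors in quadrature, weighted by exponent:
  (1·δP/P)² = (1×0.0773)² = 0.00598;  (1·δV/V)² = (1×0.0122)² = 0.000149;  (-1·δT/T)² = (-1×0.0130)² = 0.000168
δn/n = √(0.00630) = 0.0794
n = 0.467 mol, so δn = 0.0794 × 0.467 = 0.0371 mol.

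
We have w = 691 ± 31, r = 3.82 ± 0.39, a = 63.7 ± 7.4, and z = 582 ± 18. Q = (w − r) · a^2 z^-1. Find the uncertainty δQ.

Let u = w − r = 687. δu = √(δw² + δr²) = √(961 + 0.152) = 31.0, so δu/u = 0.0451.
Q is then a monomial in u, a, z:
δQ/Q = √((δu/u)² + (2·δa/a)² + (-1·δz/z)²) = √(0.00204 + 0.0540 + 0.000957) = 0.239
Q = 4790, so δQ = 0.239 × 4790 = 1140.

1140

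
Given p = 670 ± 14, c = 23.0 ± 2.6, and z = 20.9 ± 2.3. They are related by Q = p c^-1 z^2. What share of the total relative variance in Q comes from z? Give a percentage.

78.6%

(δQ/Q)² = (1·δp/p)² + (-1·δc/c)² + (2·δz/z)²
  p term: (1×0.0209)² = 0.000437
  c term: (-1×0.113)² = 0.0128
  z term: (2×0.110)² = 0.0484
Total = 0.0617. Share from z = 0.0484/0.0617 = 0.786.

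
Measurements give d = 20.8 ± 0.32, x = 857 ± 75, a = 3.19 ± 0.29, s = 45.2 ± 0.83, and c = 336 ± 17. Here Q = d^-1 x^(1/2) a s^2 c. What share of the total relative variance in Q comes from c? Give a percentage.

(δQ/Q)² = (-1·δd/d)² + (½·δx/x)² + (1·δa/a)² + (2·δs/s)² + (1·δc/c)²
  d term: (-1×0.0154)² = 0.000237
  x term: (0.5×0.0875)² = 0.00191
  a term: (1×0.0909)² = 0.00826
  s term: (2×0.0184)² = 0.00135
  c term: (1×0.0506)² = 0.00256
Total = 0.0143. Share from c = 0.00256/0.0143 = 0.179.

17.9%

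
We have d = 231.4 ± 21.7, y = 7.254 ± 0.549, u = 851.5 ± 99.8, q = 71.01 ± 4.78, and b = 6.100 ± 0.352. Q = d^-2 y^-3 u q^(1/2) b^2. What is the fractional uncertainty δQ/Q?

0.339

Relative error in a monomial: (δQ/Q)² = Σ (nᵢ · δxᵢ/xᵢ)².
  (-2·δd/d)² = (-2×0.0938)² = 0.0352;  (-3·δy/y)² = (-3×0.0757)² = 0.0516;  (1·δu/u)² = (1×0.117)² = 0.0137;  (½·δq/q)² = (0.5×0.0673)² = 0.00113;  (2·δb/b)² = (2×0.0577)² = 0.0133
δQ/Q = √(0.115) = 0.339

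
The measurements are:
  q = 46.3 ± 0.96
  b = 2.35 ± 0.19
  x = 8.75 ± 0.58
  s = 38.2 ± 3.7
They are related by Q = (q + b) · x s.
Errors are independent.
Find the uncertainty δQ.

Let u = q + b = 48.6. δu = √(δq² + δb²) = √(0.922 + 0.0361) = 0.979, so δu/u = 0.0201.
Q is then a monomial in u, x, s:
δQ/Q = √((δu/u)² + (1·δx/x)² + (1·δs/s)²) = √(0.000405 + 0.00439 + 0.00938) = 0.119
Q = 16300, so δQ = 0.119 × 16300 = 1940.

1940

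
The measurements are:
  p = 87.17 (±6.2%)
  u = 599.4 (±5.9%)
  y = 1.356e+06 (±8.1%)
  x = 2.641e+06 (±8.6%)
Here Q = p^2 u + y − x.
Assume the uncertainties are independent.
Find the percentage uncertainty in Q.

20.6%

Let w = p^2·u = 4.555e+06. δw/w = √((2·δp/p)² + (1·δu/u)²) = √(0.0154 + 0.00348) = 0.137, so δw = 6.25e+05.
Q = w + y − x: δQ = √(δw² + δy² + δx²) = √(3.91e+11 + 1.21e+10 + 5.16e+10) = 6.74e+05
Q = 3.27e+06, so δQ/Q = 6.74e+05/3.27e+06 = 0.206.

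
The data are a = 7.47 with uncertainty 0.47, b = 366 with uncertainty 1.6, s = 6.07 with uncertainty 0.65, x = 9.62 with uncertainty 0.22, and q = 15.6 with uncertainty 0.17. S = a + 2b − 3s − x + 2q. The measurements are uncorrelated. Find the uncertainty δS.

3.80

Each term contributes (cᵢ δxᵢ)² to (δS)²:
  (δa)² = 0.221;  (2·δb)² = 10.2;  (3·δs)² = 3.80;  (δx)² = 0.0484;  (2·δq)² = 0.116
δS = √(14.4) = 3.80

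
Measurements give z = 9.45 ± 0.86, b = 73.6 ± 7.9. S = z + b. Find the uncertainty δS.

S is a linear combination, so absolute uncertainties add in quadrature:
  (δz)² = 0.740;  (δb)² = 62.4
δS = √(63.1) = 7.95

7.95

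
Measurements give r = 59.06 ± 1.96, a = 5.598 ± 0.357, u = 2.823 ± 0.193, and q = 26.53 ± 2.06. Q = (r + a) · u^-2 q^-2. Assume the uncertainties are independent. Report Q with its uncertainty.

0.01153 ± 0.00241

Let w = r + a = 64.66. δw = √(δr² + δa²) = √(3.84 + 0.127) = 1.99, so δw/w = 0.0308.
Q is then a monomial in w, u, q:
δQ/Q = √((δw/w)² + (-2·δu/u)² + (-2·δq/q)²) = √(0.000949 + 0.0187 + 0.0241) = 0.209
Q = 0.01153, so δQ = 0.209 × 0.01153 = 0.00241.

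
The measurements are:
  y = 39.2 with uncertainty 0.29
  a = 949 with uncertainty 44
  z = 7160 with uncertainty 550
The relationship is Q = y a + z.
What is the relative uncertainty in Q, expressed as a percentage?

4.13%

Let p = y·a = 37200. δp/p = √((1·δy/y)² + (1·δa/a)²) = √(5.47e-05 + 0.00215) = 0.0470, so δp = 1750.
Q = p + z: δQ = √(δp² + δz²) = √(3.05e+06 + 3.02e+05) = 1830
Q = 44400, so δQ/Q = 1830/44400 = 0.0413.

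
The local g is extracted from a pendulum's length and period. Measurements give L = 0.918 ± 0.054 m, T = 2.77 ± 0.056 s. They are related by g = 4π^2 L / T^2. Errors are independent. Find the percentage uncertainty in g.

7.14%

g is a product of powers, so relative uncertainties combine in quadrature:
  (1·δL/L)² = (1×0.0588)² = 0.00346;  (-2·δT/T)² = (-2×0.0202)² = 0.00163
δg/g = √(0.00510) = 0.0714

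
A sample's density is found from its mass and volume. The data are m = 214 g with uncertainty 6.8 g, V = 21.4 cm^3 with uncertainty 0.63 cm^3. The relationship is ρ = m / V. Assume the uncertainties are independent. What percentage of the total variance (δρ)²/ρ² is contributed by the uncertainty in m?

53.8%

(δρ/ρ)² = (1·δm/m)² + (-1·δV/V)²
  m term: (1×0.0318)² = 0.00101
  V term: (-1×0.0294)² = 0.000867
Total = 0.00188. Share from m = 0.00101/0.00188 = 0.538.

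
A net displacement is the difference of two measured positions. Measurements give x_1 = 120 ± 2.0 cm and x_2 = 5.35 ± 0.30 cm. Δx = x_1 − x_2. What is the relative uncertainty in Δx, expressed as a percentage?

1.76%

Each term contributes (cᵢ δxᵢ)² to (δΔx)²:
  (δx_1)² = 4.00;  (δx_2)² = 0.0900
δΔx = √(4.09) = 2.02 cm
Δx = 115 cm, so δΔx/Δx = 2.02/115 = 0.0176.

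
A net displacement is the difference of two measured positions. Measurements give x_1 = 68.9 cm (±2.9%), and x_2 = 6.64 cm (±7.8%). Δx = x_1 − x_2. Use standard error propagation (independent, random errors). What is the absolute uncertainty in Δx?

Absolute uncertainties add in quadrature for a linear combination:
  (δx_1)² = 3.99;  (δx_2)² = 0.268
δΔx = √(4.26) = 2.06 cm

2.06 cm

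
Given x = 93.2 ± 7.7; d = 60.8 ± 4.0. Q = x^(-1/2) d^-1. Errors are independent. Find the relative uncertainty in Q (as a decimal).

Since Q is a product/quotient, work with relative uncertainties:
  (−½·δx/x)² = (-0.5×0.0826)² = 0.00171;  (-1·δd/d)² = (-1×0.0658)² = 0.00433
δQ/Q = √(0.00603) = 0.0777

0.0777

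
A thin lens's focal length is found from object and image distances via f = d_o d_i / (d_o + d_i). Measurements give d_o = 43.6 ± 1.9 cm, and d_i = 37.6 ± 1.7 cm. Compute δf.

∂f/∂d_o = (d_i/(d_o+d_i))² = 0.214;  ∂f/∂d_i = (d_o/(d_o+d_i))² = 0.288
δf = √((∂f/∂d_o · δd_o)² + (∂f/∂d_i · δd_i)²) = √(0.166 + 0.240) = 0.637 cm

0.637 cm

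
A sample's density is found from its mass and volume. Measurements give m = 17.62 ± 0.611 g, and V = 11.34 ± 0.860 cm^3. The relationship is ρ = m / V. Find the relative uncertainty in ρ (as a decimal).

Relative error in a monomial: (δρ/ρ)² = Σ (nᵢ · δxᵢ/xᵢ)².
  (1·δm/m)² = (1×0.0347)² = 0.00120;  (-1·δV/V)² = (-1×0.0758)² = 0.00575
δρ/ρ = √(0.00695) = 0.0834

0.0834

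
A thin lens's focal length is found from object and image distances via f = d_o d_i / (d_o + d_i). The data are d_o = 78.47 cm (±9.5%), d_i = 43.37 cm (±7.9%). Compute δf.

∂f/∂d_o = (d_i/(d_o+d_i))² = 0.127;  ∂f/∂d_i = (d_o/(d_o+d_i))² = 0.415
δf = √((∂f/∂d_o · δd_o)² + (∂f/∂d_i · δd_i)²) = √(0.892 + 2.02) = 1.71 cm

1.71 cm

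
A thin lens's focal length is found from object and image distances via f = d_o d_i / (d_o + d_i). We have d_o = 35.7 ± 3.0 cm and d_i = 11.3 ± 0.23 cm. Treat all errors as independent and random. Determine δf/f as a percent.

∂f/∂d_o = (d_i/(d_o+d_i))² = 0.0578;  ∂f/∂d_i = (d_o/(d_o+d_i))² = 0.577
δf = √((∂f/∂d_o · δd_o)² + (∂f/∂d_i · δd_i)²) = √(0.0301 + 0.0176) = 0.218 cm
f = 8.58 cm, so δf/f = 0.218/8.58 = 0.0254.

2.54%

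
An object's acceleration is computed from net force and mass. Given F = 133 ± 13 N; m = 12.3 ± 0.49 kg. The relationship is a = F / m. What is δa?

1.14 m/s^2

a is a product of powers, so relative uncertainties combine in quadrature:
  (1·δF/F)² = (1×0.0977)² = 0.00955;  (-1·δm/m)² = (-1×0.0398)² = 0.00159
δa/a = √(0.0111) = 0.106
a = 10.8 m/s^2, so δa = 0.106 × 10.8 = 1.14 m/s^2.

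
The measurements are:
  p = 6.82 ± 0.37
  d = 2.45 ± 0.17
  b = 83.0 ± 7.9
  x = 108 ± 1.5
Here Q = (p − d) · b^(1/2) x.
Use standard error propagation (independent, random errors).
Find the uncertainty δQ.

454

Let u = p − d = 4.37. δu = √(δp² + δd²) = √(0.137 + 0.0289) = 0.407, so δu/u = 0.0932.
Q is then a monomial in u, b, x:
δQ/Q = √((δu/u)² + (½·δb/b)² + (1·δx/x)²) = √(0.00868 + 0.00226 + 0.000193) = 0.106
Q = 4300, so δQ = 0.106 × 4300 = 454.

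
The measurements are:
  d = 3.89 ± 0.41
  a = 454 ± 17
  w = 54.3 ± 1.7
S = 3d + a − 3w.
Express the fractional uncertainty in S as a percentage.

For a sum/difference, combine absolute errors in quadrature:
  (3·δd)² = 1.51;  (δa)² = 289;  (3·δw)² = 26.0
δS = √(317) = 17.8
S = 303, so δS/S = 17.8/303 = 0.0588.

5.88%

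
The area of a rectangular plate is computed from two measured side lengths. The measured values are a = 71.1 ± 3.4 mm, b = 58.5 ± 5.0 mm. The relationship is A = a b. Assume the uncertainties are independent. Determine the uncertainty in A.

407 mm^2

For a monomial A ∝ a, b, fractional errors add in quadrature:
  (1·δa/a)² = (1×0.0478)² = 0.00229;  (1·δb/b)² = (1×0.0855)² = 0.00731
δA/A = √(0.00959) = 0.0979
A = 4160 mm^2, so δA = 0.0979 × 4160 = 407 mm^2.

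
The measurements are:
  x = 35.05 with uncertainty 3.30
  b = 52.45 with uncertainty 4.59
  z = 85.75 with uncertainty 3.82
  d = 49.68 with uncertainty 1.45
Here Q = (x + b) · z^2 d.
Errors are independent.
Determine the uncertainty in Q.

Let u = x + b = 87.50. δu = √(δx² + δb²) = √(10.9 + 21.1) = 5.65, so δu/u = 0.0646.
Q is then a monomial in u, z, d:
δQ/Q = √((δu/u)² + (2·δz/z)² + (1·δd/d)²) = √(0.00417 + 0.00794 + 0.000852) = 0.114
Q = 3.196e+07, so δQ = 0.114 × 3.196e+07 = 3.64e+06.

3.64e+06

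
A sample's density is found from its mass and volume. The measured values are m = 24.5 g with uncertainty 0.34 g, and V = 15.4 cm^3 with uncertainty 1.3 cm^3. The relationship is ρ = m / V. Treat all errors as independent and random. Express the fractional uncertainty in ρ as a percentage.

Products/powers → add relative errors in quadrature, weighted by exponent:
  (1·δm/m)² = (1×0.0139)² = 0.000193;  (-1·δV/V)² = (-1×0.0844)² = 0.00713
δρ/ρ = √(0.00732) = 0.0855

8.55%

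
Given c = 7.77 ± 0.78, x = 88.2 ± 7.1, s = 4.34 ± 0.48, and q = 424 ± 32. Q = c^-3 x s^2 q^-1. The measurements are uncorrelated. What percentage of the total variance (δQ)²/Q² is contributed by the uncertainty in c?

(δQ/Q)² = (-3·δc/c)² + (1·δx/x)² + (2·δs/s)² + (-1·δq/q)²
  c term: (-3×0.100)² = 0.0907
  x term: (1×0.0805)² = 0.00648
  s term: (2×0.111)² = 0.0489
  q term: (-1×0.0755)² = 0.00570
Total = 0.152. Share from c = 0.0907/0.152 = 0.597.

59.7%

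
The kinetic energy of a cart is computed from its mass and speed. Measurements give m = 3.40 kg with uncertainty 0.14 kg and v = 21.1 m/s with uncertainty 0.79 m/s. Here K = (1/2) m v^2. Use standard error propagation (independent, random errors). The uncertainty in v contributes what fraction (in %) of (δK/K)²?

76.8%

(δK/K)² = (1·δm/m)² + (2·δv/v)²
  m term: (1×0.0412)² = 0.00170
  v term: (2×0.0374)² = 0.00561
Total = 0.00730. Share from v = 0.00561/0.00730 = 0.768.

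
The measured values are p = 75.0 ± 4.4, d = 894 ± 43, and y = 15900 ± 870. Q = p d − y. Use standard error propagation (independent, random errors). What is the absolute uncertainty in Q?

5160

Let w = p·d = 67000. δw/w = √((1·δp/p)² + (1·δd/d)²) = √(0.00344 + 0.00231) = 0.0759, so δw = 5090.
Q = w − y: δQ = √(δw² + δy²) = √(2.59e+07 + 7.57e+05) = 5160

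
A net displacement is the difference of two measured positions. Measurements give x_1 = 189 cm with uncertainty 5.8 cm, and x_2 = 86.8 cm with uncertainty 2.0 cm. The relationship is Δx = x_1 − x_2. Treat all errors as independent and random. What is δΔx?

Absolute uncertainties add in quadrature for a linear combination:
  (δx_1)² = 33.6;  (δx_2)² = 4.00
δΔx = √(37.6) = 6.14 cm

6.14 cm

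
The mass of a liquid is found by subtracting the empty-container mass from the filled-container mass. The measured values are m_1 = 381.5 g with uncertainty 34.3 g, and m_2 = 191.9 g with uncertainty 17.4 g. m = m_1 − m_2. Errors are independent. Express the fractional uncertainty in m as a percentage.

20.3%

For a sum/difference, combine absolute errors in quadrature:
  (δm_1)² = 1180;  (δm_2)² = 303
δm = √(1480) = 38.5 g
m = 189.6 g, so δm/m = 38.5/189.6 = 0.203.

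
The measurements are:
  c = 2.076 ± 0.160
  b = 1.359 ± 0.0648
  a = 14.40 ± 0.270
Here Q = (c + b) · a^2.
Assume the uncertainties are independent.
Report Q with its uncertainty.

712.3 ± 44.7

Let u = c + b = 3.435. δu = √(δc² + δb²) = √(0.0256 + 0.00420) = 0.173, so δu/u = 0.0503.
Q is then a monomial in u, a:
δQ/Q = √((δu/u)² + (2·δa/a)²) = √(0.00253 + 0.00141) = 0.0627
Q = 712.3, so δQ = 0.0627 × 712.3 = 44.7.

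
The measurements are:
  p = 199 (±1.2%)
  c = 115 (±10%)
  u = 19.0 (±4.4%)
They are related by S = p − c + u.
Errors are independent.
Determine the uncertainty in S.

For a sum/difference, combine absolute errors in quadrature:
  (δp)² = 5.70;  (δc)² = 132;  (δu)² = 0.699
δS = √(139) = 11.8

11.8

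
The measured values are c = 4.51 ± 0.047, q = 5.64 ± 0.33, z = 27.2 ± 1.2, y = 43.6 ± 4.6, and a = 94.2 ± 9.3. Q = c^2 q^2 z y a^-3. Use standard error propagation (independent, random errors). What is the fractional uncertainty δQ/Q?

0.339

For a monomial Q ∝ c^2, q^2, z, y, a^-3, fractional errors add in quadrature:
  (2·δc/c)² = (2×0.0104)² = 0.000434;  (2·δq/q)² = (2×0.0585)² = 0.0137;  (1·δz/z)² = (1×0.0441)² = 0.00195;  (1·δy/y)² = (1×0.106)² = 0.0111;  (-3·δa/a)² = (-3×0.0987)² = 0.0877
δQ/Q = √(0.115) = 0.339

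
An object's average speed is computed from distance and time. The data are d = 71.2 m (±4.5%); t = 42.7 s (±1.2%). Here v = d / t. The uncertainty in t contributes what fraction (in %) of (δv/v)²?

(δv/v)² = (1·δd/d)² + (-1·δt/t)²
  d term: (1×0.0450)² = 0.00202
  t term: (-1×0.0120)² = 0.000144
Total = 0.00217. Share from t = 0.000144/0.00217 = 0.0664.

6.64%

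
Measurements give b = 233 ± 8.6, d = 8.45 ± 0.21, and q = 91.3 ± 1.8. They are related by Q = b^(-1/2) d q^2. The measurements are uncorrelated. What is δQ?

231

Products/powers → add relative errors in quadrature, weighted by exponent:
  (−½·δb/b)² = (-0.5×0.0369)² = 0.000341;  (1·δd/d)² = (1×0.0249)² = 0.000618;  (2·δq/q)² = (2×0.0197)² = 0.00155
δQ/Q = √(0.00251) = 0.0501
Q = 4610, so δQ = 0.0501 × 4610 = 231.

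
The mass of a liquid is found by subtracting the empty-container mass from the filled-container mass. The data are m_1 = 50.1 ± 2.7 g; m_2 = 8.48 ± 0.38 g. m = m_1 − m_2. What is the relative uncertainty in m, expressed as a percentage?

For a sum/difference, combine absolute errors in quadrature:
  (δm_1)² = 7.29;  (δm_2)² = 0.144
δm = √(7.43) = 2.73 g
m = 41.6 g, so δm/m = 2.73/41.6 = 0.0655.

6.55%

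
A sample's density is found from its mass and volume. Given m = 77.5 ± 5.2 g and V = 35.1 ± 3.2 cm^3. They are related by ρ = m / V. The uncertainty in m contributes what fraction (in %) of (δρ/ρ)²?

35.1%

(δρ/ρ)² = (1·δm/m)² + (-1·δV/V)²
  m term: (1×0.0671)² = 0.00450
  V term: (-1×0.0912)² = 0.00831
Total = 0.0128. Share from m = 0.00450/0.0128 = 0.351.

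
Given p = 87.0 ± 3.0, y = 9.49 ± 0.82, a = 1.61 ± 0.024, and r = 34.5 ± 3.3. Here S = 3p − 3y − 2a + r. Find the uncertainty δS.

Sums and differences: (δS)² = Σ (cᵢ δxᵢ)².
  (3·δp)² = 81.0;  (3·δy)² = 6.05;  (2·δa)² = 0.00230;  (δr)² = 10.9
δS = √(97.9) = 9.90

9.90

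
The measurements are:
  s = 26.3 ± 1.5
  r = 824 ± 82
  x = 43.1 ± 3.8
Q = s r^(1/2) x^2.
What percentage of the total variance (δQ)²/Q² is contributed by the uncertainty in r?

6.72%

(δQ/Q)² = (1·δs/s)² + (½·δr/r)² + (2·δx/x)²
  s term: (1×0.0570)² = 0.00325
  r term: (0.5×0.0995)² = 0.00248
  x term: (2×0.0882)² = 0.0311
Total = 0.0368. Share from r = 0.00248/0.0368 = 0.0672.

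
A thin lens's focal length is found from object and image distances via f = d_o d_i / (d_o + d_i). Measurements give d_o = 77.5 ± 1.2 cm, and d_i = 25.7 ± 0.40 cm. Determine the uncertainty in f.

0.238 cm

∂f/∂d_o = (d_i/(d_o+d_i))² = 0.0620;  ∂f/∂d_i = (d_o/(d_o+d_i))² = 0.564
δf = √((∂f/∂d_o · δd_o)² + (∂f/∂d_i · δd_i)²) = √(0.00554 + 0.0509) = 0.238 cm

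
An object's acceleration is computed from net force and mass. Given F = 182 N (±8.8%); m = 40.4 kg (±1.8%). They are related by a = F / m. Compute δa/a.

0.0898

a is a product of powers, so relative uncertainties combine in quadrature:
  (1·δF/F)² = (1×0.0880)² = 0.00774;  (-1·δm/m)² = (-1×0.0180)² = 0.000324
δa/a = √(0.00807) = 0.0898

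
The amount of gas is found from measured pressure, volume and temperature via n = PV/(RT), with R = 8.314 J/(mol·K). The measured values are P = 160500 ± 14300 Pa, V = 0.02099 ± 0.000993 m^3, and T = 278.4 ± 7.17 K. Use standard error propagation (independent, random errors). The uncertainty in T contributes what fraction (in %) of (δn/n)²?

6.12%

(δn/n)² = (1·δP/P)² + (1·δV/V)² + (-1·δT/T)²
  P term: (1×0.0891)² = 0.00794
  V term: (1×0.0473)² = 0.00224
  T term: (-1×0.0258)² = 0.000663
Total = 0.0108. Share from T = 0.000663/0.0108 = 0.0612.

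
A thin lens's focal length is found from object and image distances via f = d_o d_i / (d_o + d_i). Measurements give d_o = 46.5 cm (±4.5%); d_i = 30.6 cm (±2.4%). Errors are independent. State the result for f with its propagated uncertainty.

∂f/∂d_o = (d_i/(d_o+d_i))² = 0.158;  ∂f/∂d_i = (d_o/(d_o+d_i))² = 0.364
δf = √((∂f/∂d_o · δd_o)² + (∂f/∂d_i · δd_i)²) = √(0.109 + 0.0714) = 0.424 cm
f = 18.5 cm.

18.5 ± 0.424 cm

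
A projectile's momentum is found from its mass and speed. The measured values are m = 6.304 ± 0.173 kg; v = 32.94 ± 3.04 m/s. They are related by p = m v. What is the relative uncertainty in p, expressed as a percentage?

For a monomial p ∝ m, v, fractional errors add in quadrature:
  (1·δm/m)² = (1×0.0274)² = 0.000753;  (1·δv/v)² = (1×0.0923)² = 0.00852
δp/p = √(0.00927) = 0.0963

9.63%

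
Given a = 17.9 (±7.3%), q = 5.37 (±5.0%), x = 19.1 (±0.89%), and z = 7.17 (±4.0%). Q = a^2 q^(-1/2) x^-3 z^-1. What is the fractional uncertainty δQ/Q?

Each factor contributes (exponent × relative error)² to (δQ/Q)²:
  (2·δa/a)² = (2×0.0730)² = 0.0213;  (−½·δq/q)² = (-0.5×0.0500)² = 0.000625;  (-3·δx/x)² = (-3×0.00890)² = 0.000713;  (-1·δz/z)² = (-1×0.0400)² = 0.00160
δQ/Q = √(0.0243) = 0.156

0.156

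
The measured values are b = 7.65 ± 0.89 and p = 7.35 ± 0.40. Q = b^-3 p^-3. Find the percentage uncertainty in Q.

Products/powers → add relative errors in quadrature, weighted by exponent:
  (-3·δb/b)² = (-3×0.116)² = 0.122;  (-3·δp/p)² = (-3×0.0544)² = 0.0267
δQ/Q = √(0.148) = 0.385

38.5%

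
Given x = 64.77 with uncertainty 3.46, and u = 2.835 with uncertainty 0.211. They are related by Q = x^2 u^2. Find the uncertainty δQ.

6180

Q is a product of powers, so relative uncertainties combine in quadrature:
  (2·δx/x)² = (2×0.0534)² = 0.0114;  (2·δu/u)² = (2×0.0744)² = 0.0222
δQ/Q = √(0.0336) = 0.183
Q = 33720, so δQ = 0.183 × 33720 = 6180.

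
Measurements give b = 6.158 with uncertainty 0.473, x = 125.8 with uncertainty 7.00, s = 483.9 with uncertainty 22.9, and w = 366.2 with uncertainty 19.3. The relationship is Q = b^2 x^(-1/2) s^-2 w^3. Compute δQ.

171

Since Q is a product/quotient, work with relative uncertainties:
  (2·δb/b)² = (2×0.0768)² = 0.0236;  (−½·δx/x)² = (-0.5×0.0556)² = 0.000774;  (-2·δs/s)² = (-2×0.0473)² = 0.00896;  (3·δw/w)² = (3×0.0527)² = 0.0250
δQ/Q = √(0.0583) = 0.242
Q = 709.1, so δQ = 0.242 × 709.1 = 171.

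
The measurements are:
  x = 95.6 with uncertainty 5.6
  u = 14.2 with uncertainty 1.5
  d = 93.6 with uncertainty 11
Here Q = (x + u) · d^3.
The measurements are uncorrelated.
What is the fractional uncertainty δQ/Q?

0.356

Let w = x + u = 110. δw = √(δx² + δu²) = √(31.4 + 2.25) = 5.80, so δw/w = 0.0528.
Q is then a monomial in w, d:
δQ/Q = √((δw/w)² + (3·δd/d)²) = √(0.00279 + 0.124) = 0.356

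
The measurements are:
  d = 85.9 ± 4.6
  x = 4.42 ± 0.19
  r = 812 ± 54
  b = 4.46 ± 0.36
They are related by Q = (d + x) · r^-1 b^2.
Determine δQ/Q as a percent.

Let u = d + x = 90.3. δu = √(δd² + δx²) = √(21.2 + 0.0361) = 4.60, so δu/u = 0.0510.
Q is then a monomial in u, r, b:
δQ/Q = √((δu/u)² + (-1·δr/r)² + (2·δb/b)²) = √(0.00260 + 0.00442 + 0.0261) = 0.182

18.2%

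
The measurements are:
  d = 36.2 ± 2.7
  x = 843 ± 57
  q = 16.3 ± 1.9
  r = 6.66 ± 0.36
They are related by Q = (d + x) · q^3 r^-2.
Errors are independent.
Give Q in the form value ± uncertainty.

Let u = d + x = 879. δu = √(δd² + δx²) = √(7.29 + 3250) = 57.1, so δu/u = 0.0649.
Q is then a monomial in u, q, r:
δQ/Q = √((δu/u)² + (3·δq/q)² + (-2·δr/r)²) = √(0.00421 + 0.122 + 0.0117) = 0.372
Q = 85800, so δQ = 0.372 × 85800 = 31900.

85800 ± 31900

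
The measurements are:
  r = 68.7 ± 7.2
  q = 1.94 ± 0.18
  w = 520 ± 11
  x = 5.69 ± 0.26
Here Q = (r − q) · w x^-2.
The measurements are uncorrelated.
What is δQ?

153

Let u = r − q = 66.8. δu = √(δr² + δq²) = √(51.8 + 0.0324) = 7.20, so δu/u = 0.108.
Q is then a monomial in u, w, x:
δQ/Q = √((δu/u)² + (1·δw/w)² + (-2·δx/x)²) = √(0.0116 + 0.000447 + 0.00835) = 0.143
Q = 1070, so δQ = 0.143 × 1070 = 153.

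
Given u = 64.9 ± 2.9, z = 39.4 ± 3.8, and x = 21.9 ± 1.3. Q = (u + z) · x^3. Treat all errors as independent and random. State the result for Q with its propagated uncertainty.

Let w = u + z = 104. δw = √(δu² + δz²) = √(8.41 + 14.4) = 4.78, so δw/w = 0.0458.
Q is then a monomial in w, x:
δQ/Q = √((δw/w)² + (3·δx/x)²) = √(0.00210 + 0.0317) = 0.184
Q = 1.1e+06, so δQ = 0.184 × 1.1e+06 = 2.01e+05.

(1.10 ± 0.201) × 10^6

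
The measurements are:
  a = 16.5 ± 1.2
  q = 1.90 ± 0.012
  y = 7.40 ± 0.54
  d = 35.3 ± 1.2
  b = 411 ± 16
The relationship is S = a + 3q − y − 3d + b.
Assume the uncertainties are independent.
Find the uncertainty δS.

For a sum/difference, combine absolute errors in quadrature:
  (δa)² = 1.44;  (3·δq)² = 0.00130;  (δy)² = 0.292;  (3·δd)² = 13.0;  (δb)² = 256
δS = √(271) = 16.5

16.5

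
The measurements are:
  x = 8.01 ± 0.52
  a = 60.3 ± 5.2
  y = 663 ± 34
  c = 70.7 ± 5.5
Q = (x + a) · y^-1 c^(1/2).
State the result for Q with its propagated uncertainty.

0.866 ± 0.0866

Let u = x + a = 68.3. δu = √(δx² + δa²) = √(0.270 + 27.0) = 5.23, so δu/u = 0.0765.
Q is then a monomial in u, y, c:
δQ/Q = √((δu/u)² + (-1·δy/y)² + (½·δc/c)²) = √(0.00585 + 0.00263 + 0.00151) = 0.1000
Q = 0.866, so δQ = 0.1000 × 0.866 = 0.0866.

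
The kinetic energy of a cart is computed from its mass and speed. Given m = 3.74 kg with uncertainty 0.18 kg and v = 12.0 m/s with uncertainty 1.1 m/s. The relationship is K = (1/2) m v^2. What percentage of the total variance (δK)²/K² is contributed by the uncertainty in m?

(δK/K)² = (1·δm/m)² + (2·δv/v)²
  m term: (1×0.0481)² = 0.00232
  v term: (2×0.0917)² = 0.0336
Total = 0.0359. Share from m = 0.00232/0.0359 = 0.0645.

6.45%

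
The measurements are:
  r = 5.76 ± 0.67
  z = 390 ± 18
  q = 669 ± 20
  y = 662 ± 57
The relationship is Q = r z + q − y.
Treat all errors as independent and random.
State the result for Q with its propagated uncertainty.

2250 ± 288

Let p = r·z = 2250. δp/p = √((1·δr/r)² + (1·δz/z)²) = √(0.0135 + 0.00213) = 0.125, so δp = 281.
Q = p + q − y: δQ = √(δp² + δq² + δy²) = √(79000 + 400 + 3250) = 288
Q = 2250.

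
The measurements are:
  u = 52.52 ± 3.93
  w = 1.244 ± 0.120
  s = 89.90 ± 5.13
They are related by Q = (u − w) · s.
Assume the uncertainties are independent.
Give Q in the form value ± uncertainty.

Let h = u − w = 51.28. δh = √(δu² + δw²) = √(15.4 + 0.0144) = 3.93, so δh/h = 0.0767.
Q is then a monomial in h, s:
δQ/Q = √((δh/h)² + (1·δs/s)²) = √(0.00588 + 0.00326) = 0.0956
Q = 4610, so δQ = 0.0956 × 4610 = 441.

4610 ± 441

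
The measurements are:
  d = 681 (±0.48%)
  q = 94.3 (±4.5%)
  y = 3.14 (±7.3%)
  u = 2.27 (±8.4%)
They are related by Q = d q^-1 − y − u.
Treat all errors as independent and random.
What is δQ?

0.442

Let p = d·q^-1 = 7.22. δp/p = √((1·δd/d)² + (-1·δq/q)²) = √(2.3e-05 + 0.00203) = 0.0453, so δp = 0.327.
Q = p − y − u: δQ = √(δp² + δy² + δu²) = √(0.107 + 0.0525 + 0.0364) = 0.442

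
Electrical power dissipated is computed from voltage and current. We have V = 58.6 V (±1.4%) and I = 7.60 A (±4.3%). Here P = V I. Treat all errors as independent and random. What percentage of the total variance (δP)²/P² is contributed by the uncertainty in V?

(δP/P)² = (1·δV/V)² + (1·δI/I)²
  V term: (1×0.0140)² = 0.000196
  I term: (1×0.0430)² = 0.00185
Total = 0.00204. Share from V = 0.000196/0.00204 = 0.0958.

9.58%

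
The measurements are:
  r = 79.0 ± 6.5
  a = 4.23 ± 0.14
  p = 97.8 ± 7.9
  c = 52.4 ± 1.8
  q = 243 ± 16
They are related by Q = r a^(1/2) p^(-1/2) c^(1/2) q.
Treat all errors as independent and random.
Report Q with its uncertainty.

28900 ± 3330

Products/powers → add relative errors in quadrature, weighted by exponent:
  (1·δr/r)² = (1×0.0823)² = 0.00677;  (½·δa/a)² = (0.5×0.0331)² = 0.000274;  (−½·δp/p)² = (-0.5×0.0808)² = 0.00163;  (½·δc/c)² = (0.5×0.0344)² = 0.000295;  (1·δq/q)² = (1×0.0658)² = 0.00434
δQ/Q = √(0.0133) = 0.115
Q = 28900, so δQ = 0.115 × 28900 = 3330.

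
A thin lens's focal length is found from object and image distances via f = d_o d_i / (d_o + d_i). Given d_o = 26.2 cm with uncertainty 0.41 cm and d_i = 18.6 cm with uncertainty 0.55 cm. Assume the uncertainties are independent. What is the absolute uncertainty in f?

0.201 cm

∂f/∂d_o = (d_i/(d_o+d_i))² = 0.172;  ∂f/∂d_i = (d_o/(d_o+d_i))² = 0.342
δf = √((∂f/∂d_o · δd_o)² + (∂f/∂d_i · δd_i)²) = √(0.00499 + 0.0354) = 0.201 cm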